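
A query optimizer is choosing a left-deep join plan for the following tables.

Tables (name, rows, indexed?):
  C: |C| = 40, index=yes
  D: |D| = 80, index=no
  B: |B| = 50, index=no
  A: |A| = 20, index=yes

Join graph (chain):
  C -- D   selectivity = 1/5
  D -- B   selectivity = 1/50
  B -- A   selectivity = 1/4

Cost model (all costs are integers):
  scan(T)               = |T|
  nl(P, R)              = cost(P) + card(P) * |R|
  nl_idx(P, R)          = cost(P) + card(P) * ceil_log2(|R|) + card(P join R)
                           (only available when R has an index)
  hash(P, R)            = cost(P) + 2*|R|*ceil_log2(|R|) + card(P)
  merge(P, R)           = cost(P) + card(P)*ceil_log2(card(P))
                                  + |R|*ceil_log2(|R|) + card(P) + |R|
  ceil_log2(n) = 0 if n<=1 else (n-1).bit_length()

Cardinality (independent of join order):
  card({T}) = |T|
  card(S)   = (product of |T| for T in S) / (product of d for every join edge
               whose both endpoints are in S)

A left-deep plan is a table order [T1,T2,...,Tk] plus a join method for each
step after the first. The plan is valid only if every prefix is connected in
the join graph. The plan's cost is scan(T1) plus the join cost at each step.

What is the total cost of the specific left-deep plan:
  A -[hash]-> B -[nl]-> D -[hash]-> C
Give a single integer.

step 1: scan A: cost=20, card=20
step 2: join B via hash
    card(P join B) = 20*50/(4) = 250
    cost = 20 + 2*50*6 + 20 = 640
step 3: join D via nl
    card(P join D) = 250*80/(50) = 400
    cost = 640 + 250*80 = 20640
step 4: join C via hash
    card(P join C) = 400*40/(5) = 3200
    cost = 20640 + 2*40*6 + 400 = 21520

21520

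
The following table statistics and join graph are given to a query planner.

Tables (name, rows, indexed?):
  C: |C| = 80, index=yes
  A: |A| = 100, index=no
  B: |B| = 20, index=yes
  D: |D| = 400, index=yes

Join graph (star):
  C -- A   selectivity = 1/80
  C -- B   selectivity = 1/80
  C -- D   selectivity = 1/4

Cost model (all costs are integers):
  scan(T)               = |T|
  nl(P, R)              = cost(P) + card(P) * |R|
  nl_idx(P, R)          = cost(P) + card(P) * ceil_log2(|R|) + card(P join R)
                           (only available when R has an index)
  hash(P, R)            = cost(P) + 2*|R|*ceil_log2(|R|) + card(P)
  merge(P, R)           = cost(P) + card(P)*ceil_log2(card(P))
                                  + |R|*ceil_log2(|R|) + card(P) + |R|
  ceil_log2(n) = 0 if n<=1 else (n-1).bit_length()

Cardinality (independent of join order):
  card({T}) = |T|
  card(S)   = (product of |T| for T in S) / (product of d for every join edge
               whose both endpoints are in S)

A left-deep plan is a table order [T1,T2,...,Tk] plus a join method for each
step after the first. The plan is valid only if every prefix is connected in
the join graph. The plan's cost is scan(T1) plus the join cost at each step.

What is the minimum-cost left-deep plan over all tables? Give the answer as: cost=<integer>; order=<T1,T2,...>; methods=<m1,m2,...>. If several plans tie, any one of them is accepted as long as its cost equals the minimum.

Selinger DP (subsets sized 1..n):
  {C}: scan cost=80, card=80
  {A}: scan cost=100, card=100
  {B}: scan cost=20, card=20
  {D}: scan cost=400, card=400
  {AC}: card=100; try (C,nl_idx)→900, (C,hash)→1320, (A,merge)→1520, (C,merge)→1540, (A,hash)→1560, (A,nl)→8080 …(+1); best=900 via (C,nl_idx)
  {BC}: card=20; try (C,nl_idx)→180, (B,hash)→360, (B,nl_idx)→500, (C,merge)→780, (B,merge)→840, (C,hash)→1160 …(+2); best=180 via (C,nl_idx)
  {CD}: card=8000; try (C,hash)→1920, (D,merge)→4720, (C,merge)→5040, (D,hash)→7360, (D,nl_idx)→8800, (C,nl_idx)→11200 …(+2); best=1920 via (C,hash)
  {ABC}: card=25; try (A,merge)→1100, (B,hash)→1200, (B,nl_idx)→1425, (A,hash)→1600, (B,merge)→1820, (A,nl)→2180 …(+1); best=1100 via (A,merge)
  {ACD}: card=10000; try (D,merge)→5700, (D,hash)→8200, (A,hash)→11320, (D,nl_idx)→11800, (D,nl)→40900, (A,merge)→114720 …(+1); best=5700 via (D,merge)
  {BCD}: card=2000; try (D,nl_idx)→2360, (D,merge)→4300, (D,hash)→7400, (D,nl)→8180, (B,hash)→10120, (B,nl_idx)→43920 …(+2); best=2360 via (D,nl_idx)
  {ABCD}: card=2500; try (D,nl_idx)→3825, (D,merge)→5250, (A,hash)→5760, (D,hash)→8325, (D,nl)→11100, (B,hash)→15900 …(+5); best=3825 via (D,nl_idx)

cost=3825; order=B,C,A,D; methods=nl_idx,merge,nl_idx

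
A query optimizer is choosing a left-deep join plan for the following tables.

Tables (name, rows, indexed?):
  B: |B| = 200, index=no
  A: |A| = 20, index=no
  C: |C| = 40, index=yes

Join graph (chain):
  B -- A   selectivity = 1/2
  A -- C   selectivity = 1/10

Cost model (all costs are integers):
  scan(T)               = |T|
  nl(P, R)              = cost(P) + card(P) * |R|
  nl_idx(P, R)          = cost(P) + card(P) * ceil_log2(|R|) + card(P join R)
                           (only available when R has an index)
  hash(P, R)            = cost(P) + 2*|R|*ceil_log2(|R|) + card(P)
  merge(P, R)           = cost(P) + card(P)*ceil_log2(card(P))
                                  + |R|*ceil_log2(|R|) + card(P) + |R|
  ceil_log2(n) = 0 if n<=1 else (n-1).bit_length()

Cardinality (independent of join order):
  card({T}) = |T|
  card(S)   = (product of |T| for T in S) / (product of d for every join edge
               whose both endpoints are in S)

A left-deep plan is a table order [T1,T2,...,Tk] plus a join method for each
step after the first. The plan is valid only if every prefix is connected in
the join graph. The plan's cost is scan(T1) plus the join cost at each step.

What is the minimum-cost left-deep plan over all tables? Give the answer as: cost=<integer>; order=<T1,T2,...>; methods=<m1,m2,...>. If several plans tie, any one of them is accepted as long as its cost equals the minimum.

cost=2660; order=A,C,B; methods=nl_idx,merge

Selinger DP (subsets sized 1..n):
  {B}: scan cost=200, card=200
  {A}: scan cost=20, card=20
  {C}: scan cost=40, card=40
  {AB}: card=2000; try (A,hash)→600, (B,merge)→1940, (A,merge)→2120, (B,hash)→3240, (B,nl)→4020, (A,nl)→4200; best=600 via (A,hash)
  {AC}: card=80; try (C,nl_idx)→220, (A,hash)→280, (C,merge)→420, (A,merge)→440, (C,hash)→520, (C,nl)→820 …(+1); best=220 via (C,nl_idx)
  {ABC}: card=8000; try (B,merge)→2660, (C,hash)→3080, (B,hash)→3500, (B,nl)→16220, (C,nl_idx)→20600, (C,merge)→24880 …(+1); best=2660 via (B,merge)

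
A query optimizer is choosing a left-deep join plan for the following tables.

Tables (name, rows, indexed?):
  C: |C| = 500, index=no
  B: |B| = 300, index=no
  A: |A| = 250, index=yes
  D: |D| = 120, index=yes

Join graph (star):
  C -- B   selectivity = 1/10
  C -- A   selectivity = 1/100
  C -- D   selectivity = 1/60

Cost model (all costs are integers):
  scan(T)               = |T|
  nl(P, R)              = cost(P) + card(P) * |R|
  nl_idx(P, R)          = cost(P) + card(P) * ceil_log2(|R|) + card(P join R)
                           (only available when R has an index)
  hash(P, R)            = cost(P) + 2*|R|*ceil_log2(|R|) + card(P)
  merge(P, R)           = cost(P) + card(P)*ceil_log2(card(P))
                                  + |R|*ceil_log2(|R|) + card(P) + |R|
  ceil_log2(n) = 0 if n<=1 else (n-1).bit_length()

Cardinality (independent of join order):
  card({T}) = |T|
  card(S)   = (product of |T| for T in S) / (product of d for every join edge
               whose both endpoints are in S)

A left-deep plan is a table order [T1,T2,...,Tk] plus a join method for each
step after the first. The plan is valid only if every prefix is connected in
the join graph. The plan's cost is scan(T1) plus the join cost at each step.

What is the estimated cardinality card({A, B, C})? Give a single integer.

37500

Tables in S: A(250), B(300), C(500)
Edges inside S: C-B(d=10), C-A(d=100)
numerator = 250 * 300 * 500 = 37500000
denominator = 10 * 100 = 1000
card(S) = 37500000 / 1000 = 37500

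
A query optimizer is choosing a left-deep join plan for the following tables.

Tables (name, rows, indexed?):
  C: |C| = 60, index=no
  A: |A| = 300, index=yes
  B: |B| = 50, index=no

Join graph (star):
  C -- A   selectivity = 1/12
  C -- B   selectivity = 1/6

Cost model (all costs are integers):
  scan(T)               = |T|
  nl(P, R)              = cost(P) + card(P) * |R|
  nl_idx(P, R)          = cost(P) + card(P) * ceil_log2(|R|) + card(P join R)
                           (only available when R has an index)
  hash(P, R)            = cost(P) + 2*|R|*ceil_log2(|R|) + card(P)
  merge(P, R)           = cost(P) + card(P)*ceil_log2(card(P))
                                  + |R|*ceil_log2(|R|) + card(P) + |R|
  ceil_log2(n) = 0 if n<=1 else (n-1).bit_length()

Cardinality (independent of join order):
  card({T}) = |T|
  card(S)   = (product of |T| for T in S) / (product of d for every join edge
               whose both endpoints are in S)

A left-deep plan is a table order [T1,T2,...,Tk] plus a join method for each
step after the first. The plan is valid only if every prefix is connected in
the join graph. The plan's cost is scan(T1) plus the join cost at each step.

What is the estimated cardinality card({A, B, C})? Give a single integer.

Tables in S: A(300), B(50), C(60)
Edges inside S: C-A(d=12), C-B(d=6)
numerator = 300 * 50 * 60 = 900000
denominator = 12 * 6 = 72
card(S) = 900000 / 72 = 12500

12500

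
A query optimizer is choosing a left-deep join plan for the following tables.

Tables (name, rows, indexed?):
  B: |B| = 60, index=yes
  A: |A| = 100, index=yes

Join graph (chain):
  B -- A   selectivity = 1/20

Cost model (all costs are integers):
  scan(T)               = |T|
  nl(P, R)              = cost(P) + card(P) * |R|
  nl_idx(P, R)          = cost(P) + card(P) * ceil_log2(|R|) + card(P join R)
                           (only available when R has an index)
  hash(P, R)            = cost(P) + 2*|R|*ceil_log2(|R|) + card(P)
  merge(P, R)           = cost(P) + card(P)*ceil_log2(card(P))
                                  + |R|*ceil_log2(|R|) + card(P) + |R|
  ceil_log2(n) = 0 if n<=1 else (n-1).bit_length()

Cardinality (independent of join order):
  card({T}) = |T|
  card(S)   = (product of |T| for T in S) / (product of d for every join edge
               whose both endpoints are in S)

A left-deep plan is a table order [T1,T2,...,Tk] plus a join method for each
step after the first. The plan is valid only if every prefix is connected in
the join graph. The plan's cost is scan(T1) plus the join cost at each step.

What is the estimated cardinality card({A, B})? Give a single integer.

Tables in S: A(100), B(60)
Edges inside S: B-A(d=20)
numerator = 100 * 60 = 6000
denominator = 20 = 20
card(S) = 6000 / 20 = 300

300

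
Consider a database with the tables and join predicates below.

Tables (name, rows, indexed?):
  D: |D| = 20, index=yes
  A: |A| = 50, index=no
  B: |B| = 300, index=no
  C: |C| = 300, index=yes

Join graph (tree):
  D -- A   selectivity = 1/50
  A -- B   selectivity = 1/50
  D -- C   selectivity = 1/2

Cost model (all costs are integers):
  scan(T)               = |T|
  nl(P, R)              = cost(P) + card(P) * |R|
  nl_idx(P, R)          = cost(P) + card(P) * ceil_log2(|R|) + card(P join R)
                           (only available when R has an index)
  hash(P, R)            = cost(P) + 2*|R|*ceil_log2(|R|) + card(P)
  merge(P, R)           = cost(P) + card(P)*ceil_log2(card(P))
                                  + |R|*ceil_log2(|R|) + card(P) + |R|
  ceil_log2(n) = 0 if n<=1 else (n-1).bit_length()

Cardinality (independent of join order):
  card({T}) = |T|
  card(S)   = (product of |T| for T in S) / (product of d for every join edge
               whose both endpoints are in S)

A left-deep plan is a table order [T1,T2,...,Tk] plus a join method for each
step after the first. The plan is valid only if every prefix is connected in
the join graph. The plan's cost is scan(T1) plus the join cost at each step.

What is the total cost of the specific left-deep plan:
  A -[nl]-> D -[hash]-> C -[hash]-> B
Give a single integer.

step 1: scan A: cost=50, card=50
step 2: join D via nl
    card(P join D) = 50*20/(50) = 20
    cost = 50 + 50*20 = 1050
step 3: join C via hash
    card(P join C) = 20*300/(2) = 3000
    cost = 1050 + 2*300*9 + 20 = 6470
step 4: join B via hash
    card(P join B) = 3000*300/(50) = 18000
    cost = 6470 + 2*300*9 + 3000 = 14870

14870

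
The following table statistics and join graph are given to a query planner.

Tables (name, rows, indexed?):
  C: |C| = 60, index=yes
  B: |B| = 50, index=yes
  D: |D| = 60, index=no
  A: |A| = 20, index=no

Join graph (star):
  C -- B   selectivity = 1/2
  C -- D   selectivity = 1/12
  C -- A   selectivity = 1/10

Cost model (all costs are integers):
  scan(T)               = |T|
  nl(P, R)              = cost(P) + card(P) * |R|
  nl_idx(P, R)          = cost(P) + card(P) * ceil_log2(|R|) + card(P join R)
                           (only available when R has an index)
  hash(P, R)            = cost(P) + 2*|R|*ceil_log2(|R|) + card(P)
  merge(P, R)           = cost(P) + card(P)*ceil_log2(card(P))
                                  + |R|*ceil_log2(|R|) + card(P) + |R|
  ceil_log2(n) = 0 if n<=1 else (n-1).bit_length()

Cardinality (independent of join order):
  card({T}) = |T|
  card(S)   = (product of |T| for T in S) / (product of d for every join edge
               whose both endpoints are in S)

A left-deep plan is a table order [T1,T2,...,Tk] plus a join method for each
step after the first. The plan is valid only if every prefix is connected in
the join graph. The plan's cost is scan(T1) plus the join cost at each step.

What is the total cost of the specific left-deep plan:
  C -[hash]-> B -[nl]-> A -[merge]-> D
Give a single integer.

step 1: scan C: cost=60, card=60
step 2: join B via hash
    card(P join B) = 60*50/(2) = 1500
    cost = 60 + 2*50*6 + 60 = 720
step 3: join A via nl
    card(P join A) = 1500*20/(10) = 3000
    cost = 720 + 1500*20 = 30720
step 4: join D via merge
    card(P join D) = 3000*60/(12) = 15000
    cost = 30720 + 3000*12 + 60*6 + 3000 + 60 = 70140

70140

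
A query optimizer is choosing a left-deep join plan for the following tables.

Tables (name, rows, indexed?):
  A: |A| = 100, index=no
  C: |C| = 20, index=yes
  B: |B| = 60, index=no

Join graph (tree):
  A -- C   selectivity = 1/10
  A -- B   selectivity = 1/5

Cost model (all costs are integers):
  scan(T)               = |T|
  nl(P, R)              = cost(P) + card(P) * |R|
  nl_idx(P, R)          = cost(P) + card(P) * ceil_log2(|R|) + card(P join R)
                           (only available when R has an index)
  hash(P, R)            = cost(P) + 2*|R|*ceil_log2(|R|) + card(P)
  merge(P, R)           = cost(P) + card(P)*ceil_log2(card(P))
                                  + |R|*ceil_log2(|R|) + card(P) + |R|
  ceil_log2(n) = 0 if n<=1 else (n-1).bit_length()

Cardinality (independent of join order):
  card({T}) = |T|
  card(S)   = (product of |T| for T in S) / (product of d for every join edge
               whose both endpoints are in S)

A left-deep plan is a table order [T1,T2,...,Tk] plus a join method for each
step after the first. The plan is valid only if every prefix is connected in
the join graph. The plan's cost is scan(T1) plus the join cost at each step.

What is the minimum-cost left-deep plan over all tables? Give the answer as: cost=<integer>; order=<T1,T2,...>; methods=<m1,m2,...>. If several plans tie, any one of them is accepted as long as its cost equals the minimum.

cost=1320; order=A,C,B; methods=hash,hash

Selinger DP (subsets sized 1..n):
  {A}: scan cost=100, card=100
  {C}: scan cost=20, card=20
  {B}: scan cost=60, card=60
  {AC}: card=200; try (C,hash)→400, (C,nl_idx)→800, (A,merge)→940, (C,merge)→1020, (A,hash)→1440, (A,nl)→2020 …(+1); best=400 via (C,hash)
  {AB}: card=1200; try (B,hash)→920, (A,merge)→1280, (B,merge)→1320, (A,hash)→1520, (A,nl)→6060, (B,nl)→6100; best=920 via (B,hash)
  {ABC}: card=2400; try (B,hash)→1320, (C,hash)→2320, (B,merge)→2620, (C,nl_idx)→9320, (B,nl)→12400, (C,merge)→15440 …(+1); best=1320 via (B,hash)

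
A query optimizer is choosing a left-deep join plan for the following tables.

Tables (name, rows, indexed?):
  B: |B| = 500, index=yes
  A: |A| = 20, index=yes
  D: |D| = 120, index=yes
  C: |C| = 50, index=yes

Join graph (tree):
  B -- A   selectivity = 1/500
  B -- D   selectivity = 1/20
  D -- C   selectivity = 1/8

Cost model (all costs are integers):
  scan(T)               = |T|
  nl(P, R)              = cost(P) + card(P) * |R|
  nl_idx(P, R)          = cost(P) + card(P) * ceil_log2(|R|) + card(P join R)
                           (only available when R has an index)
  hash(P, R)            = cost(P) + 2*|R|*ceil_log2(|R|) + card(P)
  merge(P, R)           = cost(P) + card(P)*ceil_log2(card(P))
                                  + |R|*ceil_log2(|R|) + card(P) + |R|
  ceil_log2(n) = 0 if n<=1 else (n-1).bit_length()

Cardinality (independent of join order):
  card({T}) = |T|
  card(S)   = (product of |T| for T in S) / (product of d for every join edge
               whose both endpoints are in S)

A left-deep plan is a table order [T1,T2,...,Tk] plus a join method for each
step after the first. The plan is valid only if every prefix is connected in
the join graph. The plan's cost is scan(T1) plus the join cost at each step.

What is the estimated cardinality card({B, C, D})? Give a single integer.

18750

Tables in S: B(500), C(50), D(120)
Edges inside S: B-D(d=20), D-C(d=8)
numerator = 500 * 50 * 120 = 3000000
denominator = 20 * 8 = 160
card(S) = 3000000 / 160 = 18750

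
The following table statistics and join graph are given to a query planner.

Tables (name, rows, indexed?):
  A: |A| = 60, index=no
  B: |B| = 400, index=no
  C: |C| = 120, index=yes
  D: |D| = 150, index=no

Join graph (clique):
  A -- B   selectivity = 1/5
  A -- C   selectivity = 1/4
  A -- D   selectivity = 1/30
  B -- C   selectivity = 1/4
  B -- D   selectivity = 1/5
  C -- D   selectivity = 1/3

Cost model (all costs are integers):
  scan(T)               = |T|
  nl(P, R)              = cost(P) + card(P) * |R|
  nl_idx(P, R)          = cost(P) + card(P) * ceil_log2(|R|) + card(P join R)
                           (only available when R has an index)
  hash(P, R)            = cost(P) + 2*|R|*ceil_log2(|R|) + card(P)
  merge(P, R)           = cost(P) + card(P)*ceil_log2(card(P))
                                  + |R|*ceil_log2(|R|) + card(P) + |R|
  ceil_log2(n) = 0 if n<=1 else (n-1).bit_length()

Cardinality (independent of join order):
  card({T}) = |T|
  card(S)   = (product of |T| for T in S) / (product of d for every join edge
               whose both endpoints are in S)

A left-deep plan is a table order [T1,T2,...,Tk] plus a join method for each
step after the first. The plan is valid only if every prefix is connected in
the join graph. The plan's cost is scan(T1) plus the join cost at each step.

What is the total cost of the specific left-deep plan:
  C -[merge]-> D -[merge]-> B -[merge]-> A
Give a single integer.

step 1: scan C: cost=120, card=120
step 2: join D via merge
    card(P join D) = 120*150/(3) = 6000
    cost = 120 + 120*7 + 150*8 + 120 + 150 = 2430
step 3: join B via merge
    card(P join B) = 6000*400/(4*5) = 120000
    cost = 2430 + 6000*13 + 400*9 + 6000 + 400 = 90430
step 4: join A via merge
    card(P join A) = 120000*60/(5*4*30) = 12000
    cost = 90430 + 120000*17 + 60*6 + 120000 + 60 = 2250850

2250850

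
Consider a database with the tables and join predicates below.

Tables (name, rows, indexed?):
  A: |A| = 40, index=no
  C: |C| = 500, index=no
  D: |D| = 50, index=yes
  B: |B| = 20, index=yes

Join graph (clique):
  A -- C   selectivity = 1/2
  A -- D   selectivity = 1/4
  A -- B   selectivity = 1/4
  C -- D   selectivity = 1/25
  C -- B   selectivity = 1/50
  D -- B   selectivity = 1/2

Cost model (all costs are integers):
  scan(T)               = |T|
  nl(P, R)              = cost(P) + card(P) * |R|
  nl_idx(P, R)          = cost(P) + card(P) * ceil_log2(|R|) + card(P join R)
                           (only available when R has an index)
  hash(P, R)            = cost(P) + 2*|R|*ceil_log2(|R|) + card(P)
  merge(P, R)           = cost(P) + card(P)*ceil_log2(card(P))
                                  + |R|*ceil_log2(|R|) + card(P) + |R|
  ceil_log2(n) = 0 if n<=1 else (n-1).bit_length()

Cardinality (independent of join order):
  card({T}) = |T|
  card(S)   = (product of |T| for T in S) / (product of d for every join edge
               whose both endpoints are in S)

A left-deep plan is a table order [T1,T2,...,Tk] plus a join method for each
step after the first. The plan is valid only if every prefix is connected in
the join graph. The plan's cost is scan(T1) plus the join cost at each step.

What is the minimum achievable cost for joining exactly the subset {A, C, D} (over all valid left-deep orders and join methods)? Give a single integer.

3080

Selinger DP over subsets of {A,C,D}:
  {A}: scan cost=40, card=40
  {C}: scan cost=500, card=500
  {D}: scan cost=50, card=50
  {AC}: card=10000; try (A,hash)→1480, (C,merge)→5320, (A,merge)→5780, (C,hash)→9080, (C,nl)→20040, (A,nl)→20500; best=1480 via (A,hash)
  {AD}: card=500; try (A,hash)→580, (D,merge)→670, (D,hash)→680, (A,merge)→680, (D,nl_idx)→780, (D,nl)→2040 …(+1); best=580 via (A,hash)
  {CD}: card=1000; try (D,hash)→1600, (D,nl_idx)→4500, (C,merge)→5400, (D,merge)→5850, (C,hash)→9100, (C,nl)→25050 …(+1); best=1600 via (D,hash)
  {ACD}: card=5000; try (A,hash)→3080, (C,hash)→10080, (C,merge)→10580, (D,hash)→12080, (A,merge)→12880, (A,nl)→41600 …(+4); best=3080 via (A,hash)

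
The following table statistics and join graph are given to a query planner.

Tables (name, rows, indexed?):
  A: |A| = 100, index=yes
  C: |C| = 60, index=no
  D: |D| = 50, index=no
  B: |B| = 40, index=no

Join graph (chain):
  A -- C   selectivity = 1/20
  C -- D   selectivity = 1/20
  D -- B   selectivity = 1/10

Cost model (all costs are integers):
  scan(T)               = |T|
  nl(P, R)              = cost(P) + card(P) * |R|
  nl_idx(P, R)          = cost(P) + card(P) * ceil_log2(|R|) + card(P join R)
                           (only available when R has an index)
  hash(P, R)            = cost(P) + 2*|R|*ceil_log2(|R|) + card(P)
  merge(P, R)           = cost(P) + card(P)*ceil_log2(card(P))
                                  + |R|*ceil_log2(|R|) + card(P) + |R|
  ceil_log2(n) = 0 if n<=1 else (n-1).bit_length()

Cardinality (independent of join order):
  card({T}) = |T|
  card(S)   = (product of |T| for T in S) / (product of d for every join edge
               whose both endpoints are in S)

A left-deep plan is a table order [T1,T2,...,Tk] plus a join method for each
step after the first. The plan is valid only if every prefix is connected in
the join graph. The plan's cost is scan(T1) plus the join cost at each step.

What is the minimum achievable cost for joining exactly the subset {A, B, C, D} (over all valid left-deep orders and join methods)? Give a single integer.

Selinger DP over subsets of {A,B,C,D}:
  {A}: scan cost=100, card=100
  {C}: scan cost=60, card=60
  {D}: scan cost=50, card=50
  {B}: scan cost=40, card=40
  {AC}: card=300; try (A,nl_idx)→780, (C,hash)→920, (A,merge)→1280, (C,merge)→1320, (A,hash)→1520, (A,nl)→6060 …(+1); best=780 via (A,nl_idx)
  {CD}: card=150; try (D,hash)→720, (C,hash)→820, (C,merge)→820, (D,merge)→830, (C,nl)→3050, (D,nl)→3060; best=720 via (D,hash)
  {BD}: card=200; try (B,hash)→580, (D,merge)→670, (D,hash)→680, (B,merge)→680, (D,nl)→2040, (B,nl)→2050; best=580 via (B,hash)
  {ACD}: card=750; try (D,hash)→1680, (A,hash)→2270, (A,nl_idx)→2520, (A,merge)→2870, (D,merge)→4130, (A,nl)→15720 …(+1); best=1680 via (D,hash)
  {BCD}: card=600; try (B,hash)→1350, (C,hash)→1500, (B,merge)→2350, (C,merge)→2800, (B,nl)→6720, (C,nl)→12580; best=1350 via (B,hash)
  {ABCD}: card=3000; try (B,hash)→2910, (A,hash)→3350, (A,nl_idx)→8550, (A,merge)→8750, (B,merge)→10210, (B,nl)→31680 …(+1); best=2910 via (B,hash)

2910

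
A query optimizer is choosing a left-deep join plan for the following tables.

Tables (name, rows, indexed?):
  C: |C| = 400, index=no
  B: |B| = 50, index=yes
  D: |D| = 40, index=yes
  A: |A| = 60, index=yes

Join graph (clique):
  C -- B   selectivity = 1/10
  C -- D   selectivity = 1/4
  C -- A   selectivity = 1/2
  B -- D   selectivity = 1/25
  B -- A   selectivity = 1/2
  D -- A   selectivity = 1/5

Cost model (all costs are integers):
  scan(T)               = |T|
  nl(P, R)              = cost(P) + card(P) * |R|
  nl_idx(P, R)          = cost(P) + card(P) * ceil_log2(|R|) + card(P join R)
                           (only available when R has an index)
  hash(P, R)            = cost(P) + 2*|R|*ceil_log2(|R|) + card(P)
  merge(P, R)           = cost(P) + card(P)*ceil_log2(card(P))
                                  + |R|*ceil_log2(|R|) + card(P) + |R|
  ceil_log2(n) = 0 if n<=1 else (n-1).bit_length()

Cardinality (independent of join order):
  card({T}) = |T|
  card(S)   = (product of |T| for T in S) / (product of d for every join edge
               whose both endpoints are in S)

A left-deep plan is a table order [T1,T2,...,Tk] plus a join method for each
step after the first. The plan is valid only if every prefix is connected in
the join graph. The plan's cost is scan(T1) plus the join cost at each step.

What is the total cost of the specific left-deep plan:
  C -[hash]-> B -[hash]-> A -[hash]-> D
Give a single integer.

step 1: scan C: cost=400, card=400
step 2: join B via hash
    card(P join B) = 400*50/(10) = 2000
    cost = 400 + 2*50*6 + 400 = 1400
step 3: join A via hash
    card(P join A) = 2000*60/(2*2) = 30000
    cost = 1400 + 2*60*6 + 2000 = 4120
step 4: join D via hash
    card(P join D) = 30000*40/(4*25*5) = 2400
    cost = 4120 + 2*40*6 + 30000 = 34600

34600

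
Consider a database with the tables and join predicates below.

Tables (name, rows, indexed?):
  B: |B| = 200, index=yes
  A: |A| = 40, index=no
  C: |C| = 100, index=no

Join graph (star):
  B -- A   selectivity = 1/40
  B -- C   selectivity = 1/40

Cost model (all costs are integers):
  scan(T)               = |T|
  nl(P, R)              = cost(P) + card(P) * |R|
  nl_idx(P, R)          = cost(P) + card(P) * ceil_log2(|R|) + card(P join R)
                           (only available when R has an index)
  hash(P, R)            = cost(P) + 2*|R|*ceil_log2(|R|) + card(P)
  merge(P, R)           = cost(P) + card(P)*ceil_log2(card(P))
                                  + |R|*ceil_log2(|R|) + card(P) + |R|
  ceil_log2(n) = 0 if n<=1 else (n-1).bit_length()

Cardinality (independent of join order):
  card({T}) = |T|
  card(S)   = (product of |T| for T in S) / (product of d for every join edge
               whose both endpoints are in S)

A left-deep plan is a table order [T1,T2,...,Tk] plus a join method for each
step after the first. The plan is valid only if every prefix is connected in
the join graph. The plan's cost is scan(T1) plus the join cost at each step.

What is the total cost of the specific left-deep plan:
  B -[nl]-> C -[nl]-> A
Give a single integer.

40200

step 1: scan B: cost=200, card=200
step 2: join C via nl
    card(P join C) = 200*100/(40) = 500
    cost = 200 + 200*100 = 20200
step 3: join A via nl
    card(P join A) = 500*40/(40) = 500
    cost = 20200 + 500*40 = 40200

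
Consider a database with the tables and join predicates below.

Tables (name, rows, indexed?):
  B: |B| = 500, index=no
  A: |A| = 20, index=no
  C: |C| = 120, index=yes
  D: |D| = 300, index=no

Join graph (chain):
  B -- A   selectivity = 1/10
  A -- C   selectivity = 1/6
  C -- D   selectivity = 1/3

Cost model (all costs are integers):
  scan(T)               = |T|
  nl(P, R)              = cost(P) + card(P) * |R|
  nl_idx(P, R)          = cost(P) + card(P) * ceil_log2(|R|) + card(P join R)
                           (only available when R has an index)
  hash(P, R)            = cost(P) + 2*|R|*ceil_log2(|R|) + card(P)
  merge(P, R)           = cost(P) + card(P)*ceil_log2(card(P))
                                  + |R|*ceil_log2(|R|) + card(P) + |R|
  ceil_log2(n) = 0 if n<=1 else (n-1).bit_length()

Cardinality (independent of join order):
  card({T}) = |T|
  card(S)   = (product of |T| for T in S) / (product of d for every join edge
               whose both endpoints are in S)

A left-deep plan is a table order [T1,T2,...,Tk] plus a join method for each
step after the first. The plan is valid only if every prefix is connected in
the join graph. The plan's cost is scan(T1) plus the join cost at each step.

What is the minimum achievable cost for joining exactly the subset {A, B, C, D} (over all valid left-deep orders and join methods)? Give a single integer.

29280

Selinger DP over subsets of {A,B,C,D}:
  {B}: scan cost=500, card=500
  {A}: scan cost=20, card=20
  {C}: scan cost=120, card=120
  {D}: scan cost=300, card=300
  {AB}: card=1000; try (A,hash)→1200, (B,merge)→5140, (A,merge)→5620, (B,hash)→9040, (B,nl)→10020, (A,nl)→10500; best=1200 via (A,hash)
  {AC}: card=400; try (A,hash)→440, (C,nl_idx)→560, (C,merge)→1100, (A,merge)→1200, (C,hash)→1720, (C,nl)→2420 …(+1); best=440 via (A,hash)
  {CD}: card=12000; try (C,hash)→2280, (D,merge)→4080, (C,merge)→4260, (D,hash)→5640, (C,nl_idx)→14400, (D,nl)→36120 …(+1); best=2280 via (C,hash)
  {ABC}: card=20000; try (C,hash)→3880, (B,merge)→9440, (B,hash)→9840, (C,merge)→13160, (C,nl_idx)→28200, (C,nl)→121200 …(+1); best=3880 via (C,hash)
  {ACD}: card=40000; try (D,hash)→6240, (D,merge)→7440, (A,hash)→14480, (D,nl)→120440, (A,merge)→182400, (A,nl)→242280; best=6240 via (D,hash)
  {ABCD}: card=2000000; try (D,hash)→29280, (B,hash)→55240, (D,merge)→326880, (B,merge)→691240, (D,nl)→6003880, (B,nl)→20006240; best=29280 via (D,hash)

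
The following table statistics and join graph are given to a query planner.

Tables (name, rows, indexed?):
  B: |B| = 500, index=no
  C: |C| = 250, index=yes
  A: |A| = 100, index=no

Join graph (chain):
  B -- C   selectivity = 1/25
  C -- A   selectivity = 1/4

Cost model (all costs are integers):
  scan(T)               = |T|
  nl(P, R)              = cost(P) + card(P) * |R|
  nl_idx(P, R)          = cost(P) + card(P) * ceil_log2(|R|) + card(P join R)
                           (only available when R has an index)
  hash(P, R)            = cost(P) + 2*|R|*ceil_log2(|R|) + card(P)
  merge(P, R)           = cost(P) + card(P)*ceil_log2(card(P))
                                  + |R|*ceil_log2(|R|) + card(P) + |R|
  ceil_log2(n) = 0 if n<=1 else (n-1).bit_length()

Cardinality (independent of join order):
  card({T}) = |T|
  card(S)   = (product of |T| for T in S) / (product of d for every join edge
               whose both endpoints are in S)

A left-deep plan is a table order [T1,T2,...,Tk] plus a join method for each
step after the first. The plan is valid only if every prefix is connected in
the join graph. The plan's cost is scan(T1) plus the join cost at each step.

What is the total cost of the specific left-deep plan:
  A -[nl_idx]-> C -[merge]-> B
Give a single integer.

99650

step 1: scan A: cost=100, card=100
step 2: join C via nl_idx
    card(P join C) = 100*250/(4) = 6250
    cost = 100 + 100*8 + 6250 = 7150
step 3: join B via merge
    card(P join B) = 6250*500/(25) = 125000
    cost = 7150 + 6250*13 + 500*9 + 6250 + 500 = 99650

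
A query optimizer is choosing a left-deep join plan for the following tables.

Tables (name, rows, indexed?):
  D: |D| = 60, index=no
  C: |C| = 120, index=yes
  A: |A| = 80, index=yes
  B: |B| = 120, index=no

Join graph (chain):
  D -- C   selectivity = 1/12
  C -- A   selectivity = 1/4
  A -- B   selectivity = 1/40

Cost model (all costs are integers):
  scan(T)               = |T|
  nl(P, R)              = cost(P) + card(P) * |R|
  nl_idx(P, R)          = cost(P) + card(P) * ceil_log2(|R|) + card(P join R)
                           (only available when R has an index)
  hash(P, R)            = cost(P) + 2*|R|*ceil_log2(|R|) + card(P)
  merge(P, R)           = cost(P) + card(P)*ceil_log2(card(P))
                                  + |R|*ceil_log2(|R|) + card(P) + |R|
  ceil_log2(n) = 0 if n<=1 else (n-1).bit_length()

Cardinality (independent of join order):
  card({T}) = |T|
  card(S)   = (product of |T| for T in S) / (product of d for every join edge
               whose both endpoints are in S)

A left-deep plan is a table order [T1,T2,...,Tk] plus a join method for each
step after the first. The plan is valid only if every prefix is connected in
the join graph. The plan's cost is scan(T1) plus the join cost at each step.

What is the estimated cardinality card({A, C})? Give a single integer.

Tables in S: A(80), C(120)
Edges inside S: C-A(d=4)
numerator = 80 * 120 = 9600
denominator = 4 = 4
card(S) = 9600 / 4 = 2400

2400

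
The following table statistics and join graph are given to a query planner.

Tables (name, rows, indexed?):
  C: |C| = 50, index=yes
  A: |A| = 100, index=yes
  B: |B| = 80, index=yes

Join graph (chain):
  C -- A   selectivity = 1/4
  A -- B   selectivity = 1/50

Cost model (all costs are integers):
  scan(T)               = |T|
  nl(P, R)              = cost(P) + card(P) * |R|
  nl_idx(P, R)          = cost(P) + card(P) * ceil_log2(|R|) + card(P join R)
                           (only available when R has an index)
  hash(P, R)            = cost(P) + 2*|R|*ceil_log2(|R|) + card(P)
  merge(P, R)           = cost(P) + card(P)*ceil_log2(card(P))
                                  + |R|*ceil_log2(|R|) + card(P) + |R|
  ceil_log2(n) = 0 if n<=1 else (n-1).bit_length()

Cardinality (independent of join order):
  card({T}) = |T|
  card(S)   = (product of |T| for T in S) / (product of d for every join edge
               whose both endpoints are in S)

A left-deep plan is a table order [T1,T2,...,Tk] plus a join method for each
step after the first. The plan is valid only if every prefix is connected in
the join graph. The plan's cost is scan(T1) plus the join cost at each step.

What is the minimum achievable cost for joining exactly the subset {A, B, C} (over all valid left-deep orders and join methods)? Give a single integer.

Selinger DP over subsets of {A,B,C}:
  {C}: scan cost=50, card=50
  {A}: scan cost=100, card=100
  {B}: scan cost=80, card=80
  {AC}: card=1250; try (C,hash)→800, (A,merge)→1200, (C,merge)→1250, (A,hash)→1500, (A,nl_idx)→1650, (C,nl_idx)→1950 …(+2); best=800 via (C,hash)
  {AB}: card=160; try (A,nl_idx)→800, (B,nl_idx)→960, (B,hash)→1320, (A,merge)→1520, (B,merge)→1540, (A,hash)→1560 …(+2); best=800 via (A,nl_idx)
  {ABC}: card=2000; try (C,hash)→1560, (C,merge)→2590, (B,hash)→3170, (C,nl_idx)→3760, (C,nl)→8800, (B,nl_idx)→11550 …(+2); best=1560 via (C,hash)

1560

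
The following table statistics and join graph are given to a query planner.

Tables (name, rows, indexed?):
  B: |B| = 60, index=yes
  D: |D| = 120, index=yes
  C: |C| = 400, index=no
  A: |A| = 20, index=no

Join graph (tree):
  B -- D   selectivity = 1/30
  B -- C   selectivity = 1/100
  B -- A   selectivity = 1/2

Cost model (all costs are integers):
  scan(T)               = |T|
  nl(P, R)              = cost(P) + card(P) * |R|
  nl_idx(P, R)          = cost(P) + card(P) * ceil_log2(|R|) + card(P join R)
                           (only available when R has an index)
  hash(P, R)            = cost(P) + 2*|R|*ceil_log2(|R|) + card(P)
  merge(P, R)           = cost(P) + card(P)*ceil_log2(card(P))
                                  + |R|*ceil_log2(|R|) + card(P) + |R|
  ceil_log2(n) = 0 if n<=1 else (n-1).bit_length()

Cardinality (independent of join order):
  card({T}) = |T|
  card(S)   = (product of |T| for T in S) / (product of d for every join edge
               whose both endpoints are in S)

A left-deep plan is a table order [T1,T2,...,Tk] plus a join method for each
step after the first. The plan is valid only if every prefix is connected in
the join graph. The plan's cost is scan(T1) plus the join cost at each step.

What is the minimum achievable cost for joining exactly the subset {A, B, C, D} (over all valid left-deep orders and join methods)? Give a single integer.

Selinger DP over subsets of {A,B,C,D}:
  {B}: scan cost=60, card=60
  {D}: scan cost=120, card=120
  {C}: scan cost=400, card=400
  {A}: scan cost=20, card=20
  {BD}: card=240; try (D,nl_idx)→720, (B,hash)→960, (B,nl_idx)→1080, (D,merge)→1440, (B,merge)→1500, (D,hash)→1800 …(+2); best=720 via (D,nl_idx)
  {BC}: card=240; try (B,hash)→1520, (B,nl_idx)→3040, (C,merge)→4480, (B,merge)→4820, (C,hash)→7320, (C,nl)→24060 …(+1); best=1520 via (B,hash)
  {AB}: card=600; try (A,hash)→320, (B,merge)→560, (A,merge)→600, (B,nl_idx)→740, (B,hash)→760, (B,nl)→1220 …(+1); best=320 via (A,hash)
  {BCD}: card=960; try (D,hash)→3440, (D,nl_idx)→4160, (D,merge)→4640, (C,merge)→6880, (C,hash)→8160, (D,nl)→30320 …(+1); best=3440 via (D,hash)
  {ABD}: card=2400; try (A,hash)→1160, (D,hash)→2600, (A,merge)→3000, (A,nl)→5520, (D,nl_idx)→6920, (D,merge)→7880 …(+1); best=1160 via (A,hash)
  {ABC}: card=2400; try (A,hash)→1960, (A,merge)→3800, (A,nl)→6320, (C,hash)→8120, (C,merge)→10920, (C,nl)→240320; best=1960 via (A,hash)
  {ABCD}: card=9600; try (A,hash)→4600, (D,hash)→6040, (C,hash)→10760, (A,merge)→14120, (A,nl)→22640, (D,nl_idx)→28360 …(+4); best=4600 via (A,hash)

4600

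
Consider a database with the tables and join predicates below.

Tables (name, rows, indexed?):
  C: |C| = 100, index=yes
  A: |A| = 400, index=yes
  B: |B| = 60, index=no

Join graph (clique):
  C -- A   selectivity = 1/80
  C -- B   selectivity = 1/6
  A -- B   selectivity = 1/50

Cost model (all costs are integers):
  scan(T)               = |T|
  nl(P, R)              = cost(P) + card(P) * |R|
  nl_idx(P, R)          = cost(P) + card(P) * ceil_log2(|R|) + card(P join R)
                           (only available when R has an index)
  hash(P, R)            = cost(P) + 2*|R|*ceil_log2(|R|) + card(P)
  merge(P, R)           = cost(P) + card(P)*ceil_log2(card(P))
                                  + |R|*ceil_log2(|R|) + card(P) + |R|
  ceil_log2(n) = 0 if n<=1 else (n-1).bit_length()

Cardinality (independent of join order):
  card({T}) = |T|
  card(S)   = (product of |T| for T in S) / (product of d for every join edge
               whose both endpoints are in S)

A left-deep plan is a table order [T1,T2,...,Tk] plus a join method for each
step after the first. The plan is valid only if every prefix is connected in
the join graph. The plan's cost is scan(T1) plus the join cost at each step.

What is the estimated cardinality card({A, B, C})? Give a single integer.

100

Tables in S: A(400), B(60), C(100)
Edges inside S: C-A(d=80), C-B(d=6), A-B(d=50)
numerator = 400 * 60 * 100 = 2400000
denominator = 80 * 6 * 50 = 24000
card(S) = 2400000 / 24000 = 100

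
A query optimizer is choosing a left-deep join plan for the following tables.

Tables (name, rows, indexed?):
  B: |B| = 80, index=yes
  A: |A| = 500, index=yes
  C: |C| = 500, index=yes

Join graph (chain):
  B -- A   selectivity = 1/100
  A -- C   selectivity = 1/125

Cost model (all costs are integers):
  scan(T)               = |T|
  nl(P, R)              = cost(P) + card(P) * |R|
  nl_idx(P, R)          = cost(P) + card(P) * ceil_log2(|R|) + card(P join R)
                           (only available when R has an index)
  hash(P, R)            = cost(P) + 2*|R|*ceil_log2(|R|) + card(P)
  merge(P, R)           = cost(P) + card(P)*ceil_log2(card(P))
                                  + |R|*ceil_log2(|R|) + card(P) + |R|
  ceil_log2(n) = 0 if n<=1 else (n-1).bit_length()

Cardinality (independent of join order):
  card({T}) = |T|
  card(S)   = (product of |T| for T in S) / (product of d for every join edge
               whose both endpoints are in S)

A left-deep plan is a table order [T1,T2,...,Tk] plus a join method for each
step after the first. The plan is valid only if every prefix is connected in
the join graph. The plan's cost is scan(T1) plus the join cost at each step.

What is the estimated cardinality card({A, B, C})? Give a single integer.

1600

Tables in S: A(500), B(80), C(500)
Edges inside S: B-A(d=100), A-C(d=125)
numerator = 500 * 80 * 500 = 20000000
denominator = 100 * 125 = 12500
card(S) = 20000000 / 12500 = 1600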